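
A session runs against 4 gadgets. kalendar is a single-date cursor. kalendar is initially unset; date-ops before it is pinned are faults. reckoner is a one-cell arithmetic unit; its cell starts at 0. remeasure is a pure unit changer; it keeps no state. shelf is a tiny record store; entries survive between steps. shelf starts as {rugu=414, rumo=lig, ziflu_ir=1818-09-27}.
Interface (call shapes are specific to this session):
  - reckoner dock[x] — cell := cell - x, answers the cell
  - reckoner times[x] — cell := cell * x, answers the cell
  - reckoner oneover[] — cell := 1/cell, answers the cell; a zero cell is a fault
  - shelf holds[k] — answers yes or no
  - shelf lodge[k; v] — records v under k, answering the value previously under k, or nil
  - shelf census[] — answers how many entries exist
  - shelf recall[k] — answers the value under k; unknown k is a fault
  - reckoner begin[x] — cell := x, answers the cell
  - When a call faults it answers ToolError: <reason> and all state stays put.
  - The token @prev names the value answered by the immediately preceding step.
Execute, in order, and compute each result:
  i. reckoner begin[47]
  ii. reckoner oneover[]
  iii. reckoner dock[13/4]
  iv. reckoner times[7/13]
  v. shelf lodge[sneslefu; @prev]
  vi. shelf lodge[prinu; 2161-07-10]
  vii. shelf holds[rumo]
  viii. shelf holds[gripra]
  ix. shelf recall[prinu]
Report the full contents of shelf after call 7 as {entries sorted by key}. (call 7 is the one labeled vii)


[in] reckoner begin x: 47
[out] 47
[in] reckoner oneover
[out] 1/47
[in] reckoner dock x: 13/4
[out] -607/188
[in] reckoner times x: 7/13
[out] -4249/2444
[in] shelf lodge k: sneslefu v: @prev
[out] nil
[in] shelf lodge k: prinu v: 2161-07-10
[out] nil
[in] shelf holds k: rumo
[out] yes
[in] shelf holds k: gripra
[out] no
[in] shelf recall k: prinu
[out] 2161-07-10

Answer: {prinu=2161-07-10, rugu=414, rumo=lig, sneslefu=-4249/2444, ziflu_ir=1818-09-27}


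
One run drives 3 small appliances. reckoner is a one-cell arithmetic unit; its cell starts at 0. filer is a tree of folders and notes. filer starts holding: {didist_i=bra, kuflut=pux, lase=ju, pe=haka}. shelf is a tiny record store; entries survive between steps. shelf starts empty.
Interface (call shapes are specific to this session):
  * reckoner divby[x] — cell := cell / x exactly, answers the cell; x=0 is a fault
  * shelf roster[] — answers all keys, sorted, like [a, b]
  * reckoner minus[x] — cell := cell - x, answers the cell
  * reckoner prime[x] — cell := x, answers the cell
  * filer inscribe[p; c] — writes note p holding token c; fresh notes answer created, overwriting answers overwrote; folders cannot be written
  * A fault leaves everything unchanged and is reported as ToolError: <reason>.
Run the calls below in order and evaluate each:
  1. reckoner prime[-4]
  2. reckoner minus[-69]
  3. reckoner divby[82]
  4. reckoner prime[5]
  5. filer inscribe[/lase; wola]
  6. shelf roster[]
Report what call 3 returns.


Answer: 65/82

Derivation:
I try reckoner prime with x→-4, and see -4.
I run reckoner minus with x→-69, → 65.
Now I run reckoner divby with x→82, which returns 65/82.
Invoking reckoner prime with x→5: 5.
I call filer inscribe with p→/lase, c→wola, and observe overwrote.
I try shelf roster, → [].


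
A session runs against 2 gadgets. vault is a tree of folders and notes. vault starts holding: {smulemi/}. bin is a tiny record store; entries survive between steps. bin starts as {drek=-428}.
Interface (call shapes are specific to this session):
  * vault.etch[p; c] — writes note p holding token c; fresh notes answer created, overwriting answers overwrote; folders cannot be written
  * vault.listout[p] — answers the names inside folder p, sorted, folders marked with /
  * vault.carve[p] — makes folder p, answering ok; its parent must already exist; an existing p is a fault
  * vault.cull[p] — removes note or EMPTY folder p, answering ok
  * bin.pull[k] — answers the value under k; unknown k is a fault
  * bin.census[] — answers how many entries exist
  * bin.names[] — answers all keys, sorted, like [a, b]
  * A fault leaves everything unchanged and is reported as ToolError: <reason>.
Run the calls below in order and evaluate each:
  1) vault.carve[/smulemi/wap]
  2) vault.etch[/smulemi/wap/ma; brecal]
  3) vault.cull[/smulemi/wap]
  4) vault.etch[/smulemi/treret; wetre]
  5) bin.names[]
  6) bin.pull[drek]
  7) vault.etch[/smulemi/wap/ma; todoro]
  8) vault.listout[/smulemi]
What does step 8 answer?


Answer: [treret, wap/]

Derivation:
% vault.carve(p='/smulemi/wap') == ok
% vault.etch(p='/smulemi/wap/ma', c='brecal') == created
% vault.cull(p='/smulemi/wap') == ToolError: not empty
% vault.etch(p='/smulemi/treret', c='wetre') == created
% bin.names() == [drek]
% bin.pull(k='drek') == -428
% vault.etch(p='/smulemi/wap/ma', c='todoro') == overwrote
% vault.listout(p='/smulemi') == [treret, wap/]


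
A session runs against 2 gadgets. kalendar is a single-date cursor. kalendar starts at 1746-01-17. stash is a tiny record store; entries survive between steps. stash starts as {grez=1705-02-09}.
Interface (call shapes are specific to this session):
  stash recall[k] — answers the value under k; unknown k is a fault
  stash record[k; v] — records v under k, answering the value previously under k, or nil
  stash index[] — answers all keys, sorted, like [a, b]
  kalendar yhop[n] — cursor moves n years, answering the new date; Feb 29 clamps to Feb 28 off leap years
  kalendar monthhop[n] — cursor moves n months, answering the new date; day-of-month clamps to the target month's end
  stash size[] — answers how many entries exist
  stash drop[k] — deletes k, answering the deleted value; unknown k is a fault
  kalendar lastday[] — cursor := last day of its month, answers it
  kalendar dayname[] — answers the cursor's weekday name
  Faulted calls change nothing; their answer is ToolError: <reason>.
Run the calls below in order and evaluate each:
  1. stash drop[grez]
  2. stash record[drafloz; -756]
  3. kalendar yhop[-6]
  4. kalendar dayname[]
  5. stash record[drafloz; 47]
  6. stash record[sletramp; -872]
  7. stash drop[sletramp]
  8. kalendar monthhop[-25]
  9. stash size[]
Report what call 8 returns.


Answer: 1737-12-17

Derivation:
Next I call stash drop(k=grez), and observe 1705-02-09.
I invoke stash record(k=drafloz, v=-756): nil.
I invoke kalendar yhop(n=-6), — result: 1740-01-17.
Now I run kalendar dayname(), and observe Sunday.
I run stash record(k=drafloz, v=47), yielding -756.
I invoke stash record(k=sletramp, v=-872), — result: nil.
I try stash drop(k=sletramp), giving -872.
Invoking kalendar monthhop(n=-25), and observe 1737-12-17.
I try stash size(), and observe 1.


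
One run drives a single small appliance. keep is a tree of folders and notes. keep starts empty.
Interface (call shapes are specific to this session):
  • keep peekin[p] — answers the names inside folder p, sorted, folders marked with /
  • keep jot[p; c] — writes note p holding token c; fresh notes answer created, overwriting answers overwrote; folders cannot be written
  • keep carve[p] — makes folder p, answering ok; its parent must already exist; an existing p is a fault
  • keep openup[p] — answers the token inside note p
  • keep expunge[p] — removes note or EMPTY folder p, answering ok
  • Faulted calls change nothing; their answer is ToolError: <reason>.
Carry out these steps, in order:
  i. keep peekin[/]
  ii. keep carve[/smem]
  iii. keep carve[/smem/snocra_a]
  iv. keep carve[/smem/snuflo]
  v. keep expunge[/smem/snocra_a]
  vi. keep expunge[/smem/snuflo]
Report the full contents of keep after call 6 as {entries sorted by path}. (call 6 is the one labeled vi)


! 1. keep peekin(/) -> []
! 2. keep carve(/smem) -> ok
! 3. keep carve(/smem/snocra_a) -> ok
! 4. keep carve(/smem/snuflo) -> ok
! 5. keep expunge(/smem/snocra_a) -> ok
! 6. keep expunge(/smem/snuflo) -> ok

Answer: {smem/}


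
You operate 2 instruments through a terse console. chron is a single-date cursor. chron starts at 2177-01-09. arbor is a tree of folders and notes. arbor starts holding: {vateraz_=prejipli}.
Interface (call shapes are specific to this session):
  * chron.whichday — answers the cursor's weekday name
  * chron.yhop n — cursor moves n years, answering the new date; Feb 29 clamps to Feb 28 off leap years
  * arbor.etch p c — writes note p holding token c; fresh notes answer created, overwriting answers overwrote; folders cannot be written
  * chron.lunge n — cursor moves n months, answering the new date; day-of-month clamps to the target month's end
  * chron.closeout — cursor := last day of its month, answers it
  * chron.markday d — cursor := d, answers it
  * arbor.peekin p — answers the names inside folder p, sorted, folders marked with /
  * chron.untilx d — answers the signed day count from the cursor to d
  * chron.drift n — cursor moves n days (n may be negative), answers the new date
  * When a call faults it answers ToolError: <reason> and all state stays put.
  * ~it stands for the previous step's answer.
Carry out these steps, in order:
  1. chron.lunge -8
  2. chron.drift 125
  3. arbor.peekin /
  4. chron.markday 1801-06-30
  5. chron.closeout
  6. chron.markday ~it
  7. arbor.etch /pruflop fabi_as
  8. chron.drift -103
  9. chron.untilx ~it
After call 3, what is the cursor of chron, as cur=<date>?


Calling chron.lunge passing n→-8, yielding 2176-05-09.
Invoking chron.drift passing n→125, → 2176-09-11.
Invoking arbor.peekin passing p→/, — result: [vateraz_].
Then chron.markday passing d→1801-06-30, — result: 1801-06-30.
I try chron.closeout, and see 1801-06-30.
I call chron.markday passing d→~it, and get 1801-06-30.
Using arbor.etch passing p→/pruflop, c→fabi_as, and see created.
I use chron.drift passing n→-103, giving 1801-03-19.
I use chron.untilx passing d→~it, which returns 0.

Answer: cur=2176-09-11


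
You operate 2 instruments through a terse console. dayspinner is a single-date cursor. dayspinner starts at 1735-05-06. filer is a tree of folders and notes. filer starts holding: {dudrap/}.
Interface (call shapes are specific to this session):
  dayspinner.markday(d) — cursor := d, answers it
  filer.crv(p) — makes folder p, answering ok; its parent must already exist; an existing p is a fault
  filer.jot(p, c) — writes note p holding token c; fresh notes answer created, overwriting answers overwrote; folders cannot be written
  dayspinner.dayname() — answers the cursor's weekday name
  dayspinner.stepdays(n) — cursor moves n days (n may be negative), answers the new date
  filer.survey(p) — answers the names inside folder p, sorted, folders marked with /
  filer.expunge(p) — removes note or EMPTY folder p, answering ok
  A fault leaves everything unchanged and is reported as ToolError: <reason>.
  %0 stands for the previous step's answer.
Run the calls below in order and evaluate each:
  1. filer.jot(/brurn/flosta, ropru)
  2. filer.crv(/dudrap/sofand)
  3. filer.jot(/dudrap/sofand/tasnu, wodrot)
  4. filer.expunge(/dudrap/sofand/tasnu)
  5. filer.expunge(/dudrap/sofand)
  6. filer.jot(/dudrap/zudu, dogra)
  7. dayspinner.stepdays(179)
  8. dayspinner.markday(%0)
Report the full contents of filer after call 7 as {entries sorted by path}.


Answer: {dudrap/, dudrap/zudu=dogra}

Derivation:
Then filer.jot with p='/brurn/flosta', c='ropru': ToolError: no parent.
I try filer.crv with p='/dudrap/sofand', and get ok.
Now I run filer.jot with p='/dudrap/sofand/tasnu', c='wodrot', giving created.
Then filer.expunge with p='/dudrap/sofand/tasnu', → ok.
Next I call filer.expunge with p='/dudrap/sofand', — result: ok.
Then filer.jot with p='/dudrap/zudu', c='dogra', giving created.
I invoke dayspinner.stepdays with n='179', and observe 1735-11-01.
I invoke dayspinner.markday with d='%0', and get 1735-11-01.


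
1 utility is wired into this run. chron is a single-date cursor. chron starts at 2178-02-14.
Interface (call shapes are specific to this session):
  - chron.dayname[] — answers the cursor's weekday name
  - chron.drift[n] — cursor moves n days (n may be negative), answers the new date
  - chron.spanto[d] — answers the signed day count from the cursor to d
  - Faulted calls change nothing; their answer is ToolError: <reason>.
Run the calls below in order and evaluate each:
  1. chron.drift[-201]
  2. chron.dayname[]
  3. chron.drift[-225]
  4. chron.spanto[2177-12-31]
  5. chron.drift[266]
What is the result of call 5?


Answer: 2177-09-07

Derivation:
;; chron.drift(n→-201) ~> 2177-07-28
;; chron.dayname() ~> Monday
;; chron.drift(n→-225) ~> 2176-12-15
;; chron.spanto(d→2177-12-31) ~> 381
;; chron.drift(n→266) ~> 2177-09-07


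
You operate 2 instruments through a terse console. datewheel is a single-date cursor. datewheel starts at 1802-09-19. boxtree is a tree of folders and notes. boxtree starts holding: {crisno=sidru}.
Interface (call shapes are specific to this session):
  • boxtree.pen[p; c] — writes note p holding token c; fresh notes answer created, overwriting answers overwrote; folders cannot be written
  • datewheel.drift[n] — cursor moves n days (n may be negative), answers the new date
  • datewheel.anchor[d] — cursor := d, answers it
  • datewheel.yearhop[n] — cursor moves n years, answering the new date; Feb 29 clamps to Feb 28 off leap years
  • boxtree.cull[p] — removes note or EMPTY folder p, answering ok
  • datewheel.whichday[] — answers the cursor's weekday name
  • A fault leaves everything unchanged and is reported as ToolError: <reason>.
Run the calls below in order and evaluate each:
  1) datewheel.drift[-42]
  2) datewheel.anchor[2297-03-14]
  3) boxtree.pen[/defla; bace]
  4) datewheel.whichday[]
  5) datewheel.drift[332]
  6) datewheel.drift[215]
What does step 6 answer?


> drift n=-42
  1802-08-08
> anchor d=2297-03-14
  2297-03-14
> pen p=/defla c=bace
  created
> whichday
  Sunday
> drift n=332
  2298-02-09
> drift n=215
  2298-09-12

Answer: 2298-09-12


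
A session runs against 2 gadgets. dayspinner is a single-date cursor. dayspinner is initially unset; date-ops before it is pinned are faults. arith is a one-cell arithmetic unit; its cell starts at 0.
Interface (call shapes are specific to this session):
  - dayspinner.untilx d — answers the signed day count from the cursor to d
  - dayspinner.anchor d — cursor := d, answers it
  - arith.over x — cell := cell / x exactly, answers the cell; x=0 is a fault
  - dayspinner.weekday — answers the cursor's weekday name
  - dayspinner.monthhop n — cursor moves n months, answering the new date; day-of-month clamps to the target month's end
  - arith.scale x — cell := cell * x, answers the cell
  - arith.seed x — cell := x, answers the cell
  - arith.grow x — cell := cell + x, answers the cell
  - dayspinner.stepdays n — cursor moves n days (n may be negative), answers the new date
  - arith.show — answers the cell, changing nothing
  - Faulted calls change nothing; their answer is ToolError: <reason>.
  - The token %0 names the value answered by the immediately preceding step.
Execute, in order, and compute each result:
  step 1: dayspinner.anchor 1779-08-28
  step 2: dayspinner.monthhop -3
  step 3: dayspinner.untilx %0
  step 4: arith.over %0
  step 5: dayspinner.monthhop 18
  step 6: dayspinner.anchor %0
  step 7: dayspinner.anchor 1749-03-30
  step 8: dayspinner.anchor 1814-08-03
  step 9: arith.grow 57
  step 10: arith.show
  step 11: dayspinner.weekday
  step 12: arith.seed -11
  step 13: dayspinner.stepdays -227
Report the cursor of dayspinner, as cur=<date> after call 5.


Answer: cur=1780-11-28

Derivation:
·→ dayspinner.anchor(d→1779-08-28)
·← 1779-08-28
·→ dayspinner.monthhop(n→-3)
·← 1779-05-28
·→ dayspinner.untilx(d→%0)
·← 0
·→ arith.over(x→%0)
·← ToolError: division by zero
·→ dayspinner.monthhop(n→18)
·← 1780-11-28
·→ dayspinner.anchor(d→%0)
·← 1780-11-28
·→ dayspinner.anchor(d→1749-03-30)
·← 1749-03-30
·→ dayspinner.anchor(d→1814-08-03)
·← 1814-08-03
·→ arith.grow(x→57)
·← 57
·→ arith.show()
·← 57
·→ dayspinner.weekday()
·← Wednesday
·→ arith.seed(x→-11)
·← -11
·→ dayspinner.stepdays(n→-227)
·← 1813-12-19


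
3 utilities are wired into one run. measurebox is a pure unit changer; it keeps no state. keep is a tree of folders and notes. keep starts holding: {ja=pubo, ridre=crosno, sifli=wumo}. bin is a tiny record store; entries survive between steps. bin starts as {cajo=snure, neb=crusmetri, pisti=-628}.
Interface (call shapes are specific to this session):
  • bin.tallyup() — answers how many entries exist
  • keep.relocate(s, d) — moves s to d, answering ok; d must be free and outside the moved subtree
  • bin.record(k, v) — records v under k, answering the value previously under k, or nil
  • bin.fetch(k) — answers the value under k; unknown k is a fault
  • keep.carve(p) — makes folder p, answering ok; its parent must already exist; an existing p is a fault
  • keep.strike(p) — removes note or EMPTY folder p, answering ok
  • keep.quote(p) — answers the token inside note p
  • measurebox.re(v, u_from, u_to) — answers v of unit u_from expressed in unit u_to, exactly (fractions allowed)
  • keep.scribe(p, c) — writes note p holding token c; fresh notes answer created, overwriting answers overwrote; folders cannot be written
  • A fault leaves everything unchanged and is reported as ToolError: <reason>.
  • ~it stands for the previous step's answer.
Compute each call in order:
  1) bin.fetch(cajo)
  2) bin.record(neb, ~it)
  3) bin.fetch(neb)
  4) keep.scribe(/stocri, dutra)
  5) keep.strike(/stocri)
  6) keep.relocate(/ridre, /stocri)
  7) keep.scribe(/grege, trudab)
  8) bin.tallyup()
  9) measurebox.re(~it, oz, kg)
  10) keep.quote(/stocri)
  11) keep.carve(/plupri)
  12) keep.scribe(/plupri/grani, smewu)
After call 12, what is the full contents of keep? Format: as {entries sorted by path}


==> bin.fetch(cajo)
<== snure
==> bin.record(neb, ~it)
<== crusmetri
==> bin.fetch(neb)
<== snure
==> keep.scribe(/stocri, dutra)
<== created
==> keep.strike(/stocri)
<== ok
==> keep.relocate(/ridre, /stocri)
<== ok
==> keep.scribe(/grege, trudab)
<== created
==> bin.tallyup()
<== 3
==> measurebox.re(~it, oz, kg)
<== 136077711/1600000000
==> keep.quote(/stocri)
<== crosno
==> keep.carve(/plupri)
<== ok
==> keep.scribe(/plupri/grani, smewu)
<== created

Answer: {grege=trudab, ja=pubo, plupri/, plupri/grani=smewu, sifli=wumo, stocri=crosno}


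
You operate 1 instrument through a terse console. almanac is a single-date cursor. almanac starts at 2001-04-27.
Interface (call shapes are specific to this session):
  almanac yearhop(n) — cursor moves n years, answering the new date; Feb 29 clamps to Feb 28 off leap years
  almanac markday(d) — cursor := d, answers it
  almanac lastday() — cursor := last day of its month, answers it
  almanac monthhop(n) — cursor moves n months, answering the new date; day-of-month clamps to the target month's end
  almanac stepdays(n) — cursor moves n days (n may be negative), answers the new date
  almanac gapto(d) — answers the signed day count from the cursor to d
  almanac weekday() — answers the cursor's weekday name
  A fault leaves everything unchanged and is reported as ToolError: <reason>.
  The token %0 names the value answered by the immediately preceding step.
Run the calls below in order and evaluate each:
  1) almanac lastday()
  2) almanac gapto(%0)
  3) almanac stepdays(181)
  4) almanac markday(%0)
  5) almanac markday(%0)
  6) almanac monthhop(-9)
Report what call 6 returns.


Answer: 2001-01-28

Derivation:
Using almanac lastday, → 2001-04-30.
Now I run almanac gapto with d=%0, yielding 0.
I invoke almanac stepdays with n=181, → 2001-10-28.
I invoke almanac markday with d=%0, and get 2001-10-28.
Invoking almanac markday with d=%0, and get 2001-10-28.
Invoking almanac monthhop with n=-9: 2001-01-28.


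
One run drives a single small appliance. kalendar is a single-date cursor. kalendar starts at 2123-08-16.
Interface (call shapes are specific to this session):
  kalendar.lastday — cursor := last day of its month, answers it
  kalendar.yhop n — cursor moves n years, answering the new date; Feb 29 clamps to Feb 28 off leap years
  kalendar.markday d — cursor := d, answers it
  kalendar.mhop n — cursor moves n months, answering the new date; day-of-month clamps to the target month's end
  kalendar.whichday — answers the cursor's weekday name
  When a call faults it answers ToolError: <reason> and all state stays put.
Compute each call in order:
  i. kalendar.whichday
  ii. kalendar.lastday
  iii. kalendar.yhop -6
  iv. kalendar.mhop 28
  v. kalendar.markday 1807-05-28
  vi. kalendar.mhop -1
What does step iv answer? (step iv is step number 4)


-- whichday() : Monday
-- lastday() : 2123-08-31
-- yhop(n='-6') : 2117-08-31
-- mhop(n='28') : 2119-12-31
-- markday(d='1807-05-28') : 1807-05-28
-- mhop(n='-1') : 1807-04-28

Answer: 2119-12-31


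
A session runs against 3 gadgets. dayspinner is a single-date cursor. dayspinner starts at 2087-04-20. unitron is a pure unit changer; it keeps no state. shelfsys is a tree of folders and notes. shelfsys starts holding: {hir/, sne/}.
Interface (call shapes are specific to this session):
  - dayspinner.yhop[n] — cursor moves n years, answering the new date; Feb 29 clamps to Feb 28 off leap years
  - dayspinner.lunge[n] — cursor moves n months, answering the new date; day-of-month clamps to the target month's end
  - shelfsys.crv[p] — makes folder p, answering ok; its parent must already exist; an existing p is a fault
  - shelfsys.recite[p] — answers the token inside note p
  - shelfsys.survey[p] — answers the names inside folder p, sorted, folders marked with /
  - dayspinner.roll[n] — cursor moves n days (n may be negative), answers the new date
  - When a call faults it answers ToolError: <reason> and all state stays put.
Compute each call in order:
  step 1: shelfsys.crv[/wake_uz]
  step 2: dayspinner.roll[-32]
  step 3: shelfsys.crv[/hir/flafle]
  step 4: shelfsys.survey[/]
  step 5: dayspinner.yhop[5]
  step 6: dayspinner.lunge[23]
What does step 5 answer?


Answer: 2092-03-19

Derivation:
Do: crv[p: /wake_uz]
See: ok
Do: roll[n: -32]
See: 2087-03-19
Do: crv[p: /hir/flafle]
See: ok
Do: survey[p: /]
See: [hir/, sne/, wake_uz/]
Do: yhop[n: 5]
See: 2092-03-19
Do: lunge[n: 23]
See: 2094-02-19


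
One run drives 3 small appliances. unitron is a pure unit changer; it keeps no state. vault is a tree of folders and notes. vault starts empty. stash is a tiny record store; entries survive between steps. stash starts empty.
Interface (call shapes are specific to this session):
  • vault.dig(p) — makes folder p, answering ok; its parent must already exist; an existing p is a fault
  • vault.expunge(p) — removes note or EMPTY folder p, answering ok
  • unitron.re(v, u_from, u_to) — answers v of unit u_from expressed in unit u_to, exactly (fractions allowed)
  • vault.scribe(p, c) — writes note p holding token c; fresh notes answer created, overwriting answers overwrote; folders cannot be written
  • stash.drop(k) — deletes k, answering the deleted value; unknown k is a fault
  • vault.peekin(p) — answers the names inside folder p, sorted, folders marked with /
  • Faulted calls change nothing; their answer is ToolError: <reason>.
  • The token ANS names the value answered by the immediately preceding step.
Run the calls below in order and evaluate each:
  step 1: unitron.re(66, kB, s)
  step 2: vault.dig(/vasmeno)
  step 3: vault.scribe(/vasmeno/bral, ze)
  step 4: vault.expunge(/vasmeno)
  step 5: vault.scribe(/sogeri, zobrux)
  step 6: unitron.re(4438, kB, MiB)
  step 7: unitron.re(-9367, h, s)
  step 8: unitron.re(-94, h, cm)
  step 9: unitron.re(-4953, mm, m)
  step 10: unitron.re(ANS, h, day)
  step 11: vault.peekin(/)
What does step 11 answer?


Step: re[v=66; u_from=kB; u_to=s]
Result: ToolError: incompatible units
Step: dig[p=/vasmeno]
Result: ok
Step: scribe[p=/vasmeno/bral; c=ze]
Result: created
Step: expunge[p=/vasmeno]
Result: ToolError: not empty
Step: scribe[p=/sogeri; c=zobrux]
Result: created
Step: re[v=4438; u_from=kB; u_to=MiB]
Result: 277375/65536
Step: re[v=-9367; u_from=h; u_to=s]
Result: -33721200
Step: re[v=-94; u_from=h; u_to=cm]
Result: ToolError: incompatible units
Step: re[v=-4953; u_from=mm; u_to=m]
Result: -4953/1000
Step: re[v=ANS; u_from=h; u_to=day]
Result: -1651/8000
Step: peekin[p=/]
Result: [sogeri, vasmeno/]

Answer: [sogeri, vasmeno/]


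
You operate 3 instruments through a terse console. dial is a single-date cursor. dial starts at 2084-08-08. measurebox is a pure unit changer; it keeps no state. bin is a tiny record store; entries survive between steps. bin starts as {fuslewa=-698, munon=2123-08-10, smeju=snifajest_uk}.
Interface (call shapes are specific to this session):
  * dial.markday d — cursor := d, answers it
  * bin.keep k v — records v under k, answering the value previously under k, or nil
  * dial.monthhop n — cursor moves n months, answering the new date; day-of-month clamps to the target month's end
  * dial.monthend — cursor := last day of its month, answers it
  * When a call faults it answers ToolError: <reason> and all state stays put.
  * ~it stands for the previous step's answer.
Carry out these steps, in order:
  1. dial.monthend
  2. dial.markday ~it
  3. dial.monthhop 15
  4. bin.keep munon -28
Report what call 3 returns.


Answer: 2085-11-30

Derivation:
! dial.monthend() -> 2084-08-31
! dial.markday(d='~it') -> 2084-08-31
! dial.monthhop(n='15') -> 2085-11-30
! bin.keep(k='munon', v='-28') -> 2123-08-10


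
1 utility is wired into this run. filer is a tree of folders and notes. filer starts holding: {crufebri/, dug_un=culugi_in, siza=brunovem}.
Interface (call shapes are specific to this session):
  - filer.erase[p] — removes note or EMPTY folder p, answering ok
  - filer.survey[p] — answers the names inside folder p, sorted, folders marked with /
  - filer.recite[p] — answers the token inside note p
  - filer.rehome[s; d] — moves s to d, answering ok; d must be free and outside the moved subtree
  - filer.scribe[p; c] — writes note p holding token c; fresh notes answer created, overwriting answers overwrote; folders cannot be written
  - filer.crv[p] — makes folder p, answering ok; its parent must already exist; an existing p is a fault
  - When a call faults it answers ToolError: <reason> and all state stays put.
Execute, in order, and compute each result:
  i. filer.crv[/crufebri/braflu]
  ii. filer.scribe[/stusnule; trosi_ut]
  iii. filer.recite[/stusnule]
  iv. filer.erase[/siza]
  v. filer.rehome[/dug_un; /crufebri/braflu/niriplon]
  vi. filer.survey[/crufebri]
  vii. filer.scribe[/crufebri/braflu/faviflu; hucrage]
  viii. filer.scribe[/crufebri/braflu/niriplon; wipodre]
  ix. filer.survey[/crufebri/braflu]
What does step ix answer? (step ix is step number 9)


→ crv(/crufebri/braflu)
← ok
→ scribe(/stusnule, trosi_ut)
← created
→ recite(/stusnule)
← trosi_ut
→ erase(/siza)
← ok
→ rehome(/dug_un, /crufebri/braflu/niriplon)
← ok
→ survey(/crufebri)
← [braflu/]
→ scribe(/crufebri/braflu/faviflu, hucrage)
← created
→ scribe(/crufebri/braflu/niriplon, wipodre)
← overwrote
→ survey(/crufebri/braflu)
← [faviflu, niriplon]

Answer: [faviflu, niriplon]


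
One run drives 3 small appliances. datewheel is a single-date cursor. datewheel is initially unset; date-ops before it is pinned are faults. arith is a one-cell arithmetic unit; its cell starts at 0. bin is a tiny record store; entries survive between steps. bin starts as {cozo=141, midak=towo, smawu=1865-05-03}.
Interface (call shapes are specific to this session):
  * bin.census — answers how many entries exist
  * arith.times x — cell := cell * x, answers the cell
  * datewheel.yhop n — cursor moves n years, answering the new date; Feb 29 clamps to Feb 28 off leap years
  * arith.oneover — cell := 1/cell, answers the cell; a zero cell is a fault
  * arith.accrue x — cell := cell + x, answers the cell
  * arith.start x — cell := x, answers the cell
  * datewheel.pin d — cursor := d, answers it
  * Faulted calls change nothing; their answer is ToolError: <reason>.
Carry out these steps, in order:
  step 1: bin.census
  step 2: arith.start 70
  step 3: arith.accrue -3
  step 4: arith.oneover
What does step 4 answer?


Answer: 1/67

Derivation:
Using census, → 3.
Next I call start with x=70, and see 70.
I run accrue with x=-3, giving 67.
Calling oneover, → 1/67.


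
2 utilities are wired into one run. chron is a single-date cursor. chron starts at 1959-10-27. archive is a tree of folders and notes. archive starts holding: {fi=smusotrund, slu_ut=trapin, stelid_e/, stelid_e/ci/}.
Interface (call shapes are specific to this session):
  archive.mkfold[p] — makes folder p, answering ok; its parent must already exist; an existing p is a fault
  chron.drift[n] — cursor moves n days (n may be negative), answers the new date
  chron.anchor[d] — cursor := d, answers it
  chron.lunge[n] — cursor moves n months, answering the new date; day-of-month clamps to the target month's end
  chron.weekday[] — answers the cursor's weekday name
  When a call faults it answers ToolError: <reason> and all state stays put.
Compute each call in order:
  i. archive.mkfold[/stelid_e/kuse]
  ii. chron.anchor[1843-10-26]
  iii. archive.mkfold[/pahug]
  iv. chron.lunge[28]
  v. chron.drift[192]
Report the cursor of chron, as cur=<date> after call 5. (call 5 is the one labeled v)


# mkfold(p: /stelid_e/kuse) : ok
# anchor(d: 1843-10-26) : 1843-10-26
# mkfold(p: /pahug) : ok
# lunge(n: 28) : 1846-02-26
# drift(n: 192) : 1846-09-06

Answer: cur=1846-09-06


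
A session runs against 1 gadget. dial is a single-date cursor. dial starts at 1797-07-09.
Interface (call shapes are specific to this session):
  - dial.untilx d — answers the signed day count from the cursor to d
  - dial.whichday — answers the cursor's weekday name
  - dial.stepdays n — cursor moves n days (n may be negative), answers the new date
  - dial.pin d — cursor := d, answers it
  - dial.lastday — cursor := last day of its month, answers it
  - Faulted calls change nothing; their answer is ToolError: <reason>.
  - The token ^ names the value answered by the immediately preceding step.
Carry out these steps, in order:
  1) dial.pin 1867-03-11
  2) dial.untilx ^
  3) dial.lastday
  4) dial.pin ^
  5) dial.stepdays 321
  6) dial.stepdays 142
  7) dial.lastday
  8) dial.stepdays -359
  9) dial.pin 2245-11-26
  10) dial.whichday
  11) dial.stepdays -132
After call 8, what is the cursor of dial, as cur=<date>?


Answer: cur=1867-08-07

Derivation:
;; 1. dial.pin(1867-03-11) : 1867-03-11
;; 2. dial.untilx(^) : 0
;; 3. dial.lastday() : 1867-03-31
;; 4. dial.pin(^) : 1867-03-31
;; 5. dial.stepdays(321) : 1868-02-15
;; 6. dial.stepdays(142) : 1868-07-06
;; 7. dial.lastday() : 1868-07-31
;; 8. dial.stepdays(-359) : 1867-08-07
;; 9. dial.pin(2245-11-26) : 2245-11-26
;; 10. dial.whichday() : Wednesday
;; 11. dial.stepdays(-132) : 2245-07-17


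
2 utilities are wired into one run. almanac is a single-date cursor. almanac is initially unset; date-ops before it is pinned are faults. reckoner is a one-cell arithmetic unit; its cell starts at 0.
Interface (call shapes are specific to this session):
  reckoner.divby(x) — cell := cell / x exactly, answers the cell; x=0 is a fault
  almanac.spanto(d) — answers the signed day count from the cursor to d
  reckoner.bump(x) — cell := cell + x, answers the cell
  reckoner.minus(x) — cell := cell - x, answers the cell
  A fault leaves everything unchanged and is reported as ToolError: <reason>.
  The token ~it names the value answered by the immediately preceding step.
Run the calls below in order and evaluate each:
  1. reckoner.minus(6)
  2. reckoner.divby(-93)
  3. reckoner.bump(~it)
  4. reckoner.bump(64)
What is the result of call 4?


Now I run reckoner.minus passing x→6, and observe -6.
Next I call reckoner.divby passing x→-93: 2/31.
I use reckoner.bump passing x→~it, yielding 4/31.
Then reckoner.bump passing x→64, yielding 1988/31.

Answer: 1988/31


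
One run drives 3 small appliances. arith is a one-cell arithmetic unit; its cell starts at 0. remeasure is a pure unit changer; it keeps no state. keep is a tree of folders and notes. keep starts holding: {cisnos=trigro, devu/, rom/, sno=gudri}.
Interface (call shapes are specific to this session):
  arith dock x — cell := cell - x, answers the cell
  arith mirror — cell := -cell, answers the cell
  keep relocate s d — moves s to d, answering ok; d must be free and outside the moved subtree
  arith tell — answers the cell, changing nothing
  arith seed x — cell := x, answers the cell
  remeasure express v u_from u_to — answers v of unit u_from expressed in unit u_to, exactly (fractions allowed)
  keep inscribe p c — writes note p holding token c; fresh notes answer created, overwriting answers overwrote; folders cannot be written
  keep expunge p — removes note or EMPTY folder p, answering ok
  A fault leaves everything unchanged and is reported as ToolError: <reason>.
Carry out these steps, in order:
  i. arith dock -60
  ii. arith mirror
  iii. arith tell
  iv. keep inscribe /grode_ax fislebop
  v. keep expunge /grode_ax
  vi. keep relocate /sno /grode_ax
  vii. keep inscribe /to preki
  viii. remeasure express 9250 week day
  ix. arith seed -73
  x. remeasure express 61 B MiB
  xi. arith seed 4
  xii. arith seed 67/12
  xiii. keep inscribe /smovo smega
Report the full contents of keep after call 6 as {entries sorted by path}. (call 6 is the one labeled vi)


I use arith dock on x=-60, which returns 60.
Invoking arith mirror, giving -60.
I call arith tell, — result: -60.
I try keep inscribe on p=/grode_ax, c=fislebop, and get created.
Using keep expunge on p=/grode_ax, and get ok.
Using keep relocate on s=/sno, d=/grode_ax, — result: ok.
Invoking keep inscribe on p=/to, c=preki: created.
Now I run remeasure express on v=9250, u_from=week, u_to=day, and observe 64750.
Then arith seed on x=-73, and observe -73.
Invoking remeasure express on v=61, u_from=B, u_to=MiB, and observe 61/1048576.
Invoking arith seed on x=4, giving 4.
I invoke arith seed on x=67/12, yielding 67/12.
Now I run keep inscribe on p=/smovo, c=smega, yielding created.

Answer: {cisnos=trigro, devu/, grode_ax=gudri, rom/}


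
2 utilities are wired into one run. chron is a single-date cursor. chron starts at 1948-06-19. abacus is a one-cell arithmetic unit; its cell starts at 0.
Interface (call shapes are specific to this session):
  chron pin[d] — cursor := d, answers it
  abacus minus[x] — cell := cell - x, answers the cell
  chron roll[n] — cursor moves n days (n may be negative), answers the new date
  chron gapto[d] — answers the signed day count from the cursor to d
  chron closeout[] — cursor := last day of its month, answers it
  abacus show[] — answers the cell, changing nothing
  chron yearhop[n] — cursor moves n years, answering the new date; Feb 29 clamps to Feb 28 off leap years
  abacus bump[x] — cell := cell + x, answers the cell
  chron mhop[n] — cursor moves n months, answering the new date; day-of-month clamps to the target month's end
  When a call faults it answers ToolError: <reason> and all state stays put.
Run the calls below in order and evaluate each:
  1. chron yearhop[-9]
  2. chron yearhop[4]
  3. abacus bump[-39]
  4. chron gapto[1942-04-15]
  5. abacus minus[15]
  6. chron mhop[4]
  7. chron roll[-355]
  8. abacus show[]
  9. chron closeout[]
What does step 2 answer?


Then chron yearhop with n=-9, yielding 1939-06-19.
I call chron yearhop with n=4, yielding 1943-06-19.
Calling abacus bump with x=-39: -39.
Invoking chron gapto with d=1942-04-15, yielding -430.
Now I run abacus minus with x=15, giving -54.
Invoking chron mhop with n=4, giving 1943-10-19.
I invoke chron roll with n=-355, and see 1942-10-29.
Next I call abacus show(), and see -54.
Next I call chron closeout: 1942-10-31.

Answer: 1943-06-19


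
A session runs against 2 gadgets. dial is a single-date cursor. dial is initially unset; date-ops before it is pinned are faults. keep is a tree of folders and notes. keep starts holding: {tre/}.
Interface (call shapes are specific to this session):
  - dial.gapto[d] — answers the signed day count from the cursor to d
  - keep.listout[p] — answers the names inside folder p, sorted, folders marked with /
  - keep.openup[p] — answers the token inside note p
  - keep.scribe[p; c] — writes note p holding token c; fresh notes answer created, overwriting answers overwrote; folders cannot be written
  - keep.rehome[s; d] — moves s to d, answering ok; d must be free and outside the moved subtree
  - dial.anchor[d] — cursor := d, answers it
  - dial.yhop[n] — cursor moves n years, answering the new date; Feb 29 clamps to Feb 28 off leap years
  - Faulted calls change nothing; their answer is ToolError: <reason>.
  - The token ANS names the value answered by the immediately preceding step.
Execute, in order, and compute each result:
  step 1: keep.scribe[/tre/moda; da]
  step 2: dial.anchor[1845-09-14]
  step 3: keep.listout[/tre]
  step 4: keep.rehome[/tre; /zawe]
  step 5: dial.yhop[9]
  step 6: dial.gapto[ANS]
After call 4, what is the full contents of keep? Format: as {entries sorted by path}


>>> keep.scribe p='/tre/moda' c='da'
  created
>>> dial.anchor d='1845-09-14'
  1845-09-14
>>> keep.listout p='/tre'
  [moda]
>>> keep.rehome s='/tre' d='/zawe'
  ok
>>> dial.yhop n='9'
  1854-09-14
>>> dial.gapto d='ANS'
  0

Answer: {zawe/, zawe/moda=da}


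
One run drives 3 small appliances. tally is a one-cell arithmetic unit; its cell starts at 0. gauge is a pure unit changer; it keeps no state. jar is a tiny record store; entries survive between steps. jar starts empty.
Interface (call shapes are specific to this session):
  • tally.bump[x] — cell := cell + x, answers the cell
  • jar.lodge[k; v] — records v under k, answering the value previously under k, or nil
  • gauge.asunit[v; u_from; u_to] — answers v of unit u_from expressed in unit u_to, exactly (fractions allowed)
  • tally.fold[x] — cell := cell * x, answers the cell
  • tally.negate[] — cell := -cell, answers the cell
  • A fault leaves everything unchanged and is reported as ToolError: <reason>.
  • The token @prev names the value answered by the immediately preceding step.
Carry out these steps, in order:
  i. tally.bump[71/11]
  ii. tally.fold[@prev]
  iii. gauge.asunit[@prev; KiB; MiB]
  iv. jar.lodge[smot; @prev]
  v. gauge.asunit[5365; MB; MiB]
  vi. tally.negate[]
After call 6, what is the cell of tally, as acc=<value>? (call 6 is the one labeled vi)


Answer: acc=-5041/121

Derivation:
> bump x=71/11
:: 71/11
> fold x=@prev
:: 5041/121
> asunit v=@prev u_from=KiB u_to=MiB
:: 5041/123904
> lodge k=smot v=@prev
:: nil
> asunit v=5365 u_from=MB u_to=MiB
:: 83828125/16384
> negate
:: -5041/121


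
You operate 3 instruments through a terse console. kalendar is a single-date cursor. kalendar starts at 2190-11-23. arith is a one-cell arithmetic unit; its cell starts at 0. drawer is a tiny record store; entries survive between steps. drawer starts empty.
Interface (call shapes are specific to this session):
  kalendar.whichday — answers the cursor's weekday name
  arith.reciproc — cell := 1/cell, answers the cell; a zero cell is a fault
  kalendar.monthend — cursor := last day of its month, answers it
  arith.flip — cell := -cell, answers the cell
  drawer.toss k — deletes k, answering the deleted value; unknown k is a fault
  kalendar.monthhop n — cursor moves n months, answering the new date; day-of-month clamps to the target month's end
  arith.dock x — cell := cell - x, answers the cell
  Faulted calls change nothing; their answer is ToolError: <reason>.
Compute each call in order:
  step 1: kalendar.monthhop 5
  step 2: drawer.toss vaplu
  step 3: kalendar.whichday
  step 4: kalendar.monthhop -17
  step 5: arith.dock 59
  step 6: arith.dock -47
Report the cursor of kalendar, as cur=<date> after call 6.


Answer: cur=2189-11-23

Derivation:
// 1. monthhop(n=5) == 2191-04-23
// 2. toss(k=vaplu) == ToolError: no such key vaplu
// 3. whichday() == Saturday
// 4. monthhop(n=-17) == 2189-11-23
// 5. dock(x=59) == -59
// 6. dock(x=-47) == -12
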